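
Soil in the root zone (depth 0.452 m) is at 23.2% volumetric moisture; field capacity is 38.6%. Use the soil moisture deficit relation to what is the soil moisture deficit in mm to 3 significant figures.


Approach: apply the soil moisture deficit relation, SMD = (FC - theta)/100 * depth * 1000.
SMD = (38.6 - 23.2)/100 * 0.452 * 1000 = 69.6 mm
Therefore the soil moisture deficit = 69.6 mm.


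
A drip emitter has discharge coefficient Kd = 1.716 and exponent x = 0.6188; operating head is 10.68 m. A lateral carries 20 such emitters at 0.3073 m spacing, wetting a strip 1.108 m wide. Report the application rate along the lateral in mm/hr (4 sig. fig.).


Approach: apply the emitter equation with a lateral mass balance, q = Kd*h^x; Q = n*q; rate = Q/(n*spacing*width).
Step 1 — single emitter flow (q = Kd*h^x):
  q = 1.716 * 10.68^0.6188 = 7.43014 L/hr
Step 2 — total lateral flow: Q = 20 * 7.43014 = 148.603 L/hr
Step 3 — wetted area: A = 20 * 0.3073 * 1.108 = 6.80977 m^2
Step 4 — application rate: Q/A = 148.603/6.80977 = 21.82 mm/hr
Therefore the application rate along the lateral = 21.82 mm/hr.


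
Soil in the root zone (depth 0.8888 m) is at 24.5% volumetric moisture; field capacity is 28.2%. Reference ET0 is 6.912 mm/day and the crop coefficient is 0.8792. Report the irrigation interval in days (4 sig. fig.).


Approach: apply soil-water budget scheduling, SMD = (FC-theta)/100*depth*1000; ETc = ET0*Kc; interval = SMD/ETc.
Step 1 — soil moisture deficit:
  SMD = (28.2 - 24.5)/100 * 0.8888 * 1000 = 32.8856 mm
Step 2 — daily crop ET (ETc = ET0*Kc):
  ETc = 6.912 * 0.8792 = 6.07703 mm/day
Step 3 — irrigation interval (SMD/ETc):
  interval = 32.8856 / 6.07703 = 5.411 days
Therefore the irrigation interval = 5.411 days.


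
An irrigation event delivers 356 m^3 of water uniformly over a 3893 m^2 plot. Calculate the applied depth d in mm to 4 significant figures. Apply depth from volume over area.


Approach: apply depth from volume over area, d = (V/A)*1000.
d = (356 / 3893) * 1000 = 91.45 mm
Therefore the applied depth d = 91.45 mm.


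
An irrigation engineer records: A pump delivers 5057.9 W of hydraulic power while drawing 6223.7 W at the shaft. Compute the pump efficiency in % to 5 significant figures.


Approach: apply the efficiency ratio, eta = (P_out/P_in)*100.
eta = (5057.9 / 6223.7) * 100 = 81.268 %
Therefore the pump efficiency = 81.268 %.


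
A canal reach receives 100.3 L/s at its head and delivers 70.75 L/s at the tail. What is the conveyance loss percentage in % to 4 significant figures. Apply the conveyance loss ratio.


Approach: apply the conveyance loss ratio, loss% = ((Q_head - Q_tail)/Q_head)*100.
loss = ((100.3 - 70.75)/100.3)*100 = 29.46 %
Therefore the conveyance loss percentage = 29.46 %.


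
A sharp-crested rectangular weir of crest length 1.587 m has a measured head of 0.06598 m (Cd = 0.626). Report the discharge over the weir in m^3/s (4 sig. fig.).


Approach: apply the rectangular weir equation, Q = (2/3)*Cd*L*sqrt(2g)*H^1.5.
Q = (2/3)*0.626*1.587*sqrt(2*9.81)*0.06598^1.5 = 0.04972 m^3/s
Therefore the discharge over the weir = 0.04972 m^3/s.


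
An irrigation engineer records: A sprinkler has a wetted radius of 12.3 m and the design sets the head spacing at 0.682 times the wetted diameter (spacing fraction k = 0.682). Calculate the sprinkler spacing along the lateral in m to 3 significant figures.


Approach: apply the sprinkler spacing rule (spacing as a fraction of wetted diameter), S = k*(2*R).
S = 0.682 * (2 * 12.3) = 16.8 m
Therefore the sprinkler spacing along the lateral = 16.8 m.


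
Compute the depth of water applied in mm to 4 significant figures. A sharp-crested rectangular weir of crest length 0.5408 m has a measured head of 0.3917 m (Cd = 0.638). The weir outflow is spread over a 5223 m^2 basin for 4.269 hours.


Approach: apply the rectangular weir equation with a volume-to-depth conversion, Q = (2/3)*Cd*L*sqrt(2g)*H^1.5; d = Q*t/A * 1000.
Step 1 — weir discharge:
  Q = (2/3)*0.638*0.5408*sqrt(2*9.81)*0.3917^1.5 = 0.249773 m^3/s
Step 2 — volume: V = 0.249773 * 4.269*3600 = 3838.62 m^3
Step 3 — depth: d = V/A * 1000 = 3838.62/5223 * 1000 = 734.9 mm
Therefore the depth of water applied = 734.9 mm.


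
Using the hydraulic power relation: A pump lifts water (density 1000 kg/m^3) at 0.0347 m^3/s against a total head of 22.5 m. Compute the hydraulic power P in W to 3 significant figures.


Approach: apply the hydraulic power relation, P = rho*g*Q*H.
P = 1000 * 9.81 * 0.0347 * 22.5 = 7660 W
Therefore the hydraulic power P = 7660 W.


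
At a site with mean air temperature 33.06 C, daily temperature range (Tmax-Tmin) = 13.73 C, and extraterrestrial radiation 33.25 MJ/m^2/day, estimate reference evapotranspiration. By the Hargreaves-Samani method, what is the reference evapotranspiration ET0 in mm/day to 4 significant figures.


Approach: apply the Hargreaves-Samani method, ET0 = 0.0023*(Tmean+17.8)*sqrt(Tmax-Tmin)*0.408*Ra.
ET0 = 0.0023*(33.06+17.8)*sqrt(13.73)*0.408*33.25 = 5.880 mm/day
Therefore the reference evapotranspiration ET0 = 5.880 mm/day.


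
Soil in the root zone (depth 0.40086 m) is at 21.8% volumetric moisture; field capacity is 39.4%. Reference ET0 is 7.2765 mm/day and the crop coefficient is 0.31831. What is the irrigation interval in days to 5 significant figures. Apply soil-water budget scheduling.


Approach: apply soil-water budget scheduling, SMD = (FC-theta)/100*depth*1000; ETc = ET0*Kc; interval = SMD/ETc.
Step 1 — soil moisture deficit:
  SMD = (39.4 - 21.8)/100 * 0.40086 * 1000 = 70.55136 mm
Step 2 — daily crop ET (ETc = ET0*Kc):
  ETc = 7.2765 * 0.31831 = 2.316183 mm/day
Step 3 — irrigation interval (SMD/ETc):
  interval = 70.55136 / 2.316183 = 30.460 days
Therefore the irrigation interval = 30.460 days.


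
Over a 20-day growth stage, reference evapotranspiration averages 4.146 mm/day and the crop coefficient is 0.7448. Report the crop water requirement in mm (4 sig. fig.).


Approach: apply the crop water requirement relation, CWR = ET0 * Kc * days.
CWR = 4.146 * 0.7448 * 20 = 61.76 mm
Therefore the crop water requirement = 61.76 mm.


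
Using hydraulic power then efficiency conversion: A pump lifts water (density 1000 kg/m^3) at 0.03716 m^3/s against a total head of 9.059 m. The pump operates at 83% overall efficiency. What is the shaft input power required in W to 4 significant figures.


Approach: apply hydraulic power then efficiency conversion, P = rho*g*Q*H; P_in = P/eta.
Step 1 — hydraulic power (P = rho*g*Q*H):
  P = 1000 * 9.81 * 0.03716 * 9.059 = 3302.36 W
Step 2 — input power: P_in = P/eta = 3302.36 / 0.83 = 3979 W
Therefore the shaft input power required = 3979 W.


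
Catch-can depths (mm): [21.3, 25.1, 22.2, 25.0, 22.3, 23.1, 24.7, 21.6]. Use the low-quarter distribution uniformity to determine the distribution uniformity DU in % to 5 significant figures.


Approach: apply the low-quarter distribution uniformity, DU = (mean of lowest quarter of readings / overall mean)*100.
sorted lowest 2 of 8: [21.3, 21.6] -> mean = 21.45000 mm
overall mean = 23.16250 mm
DU = (21.45000/23.16250)*100 = 92.607 %
Therefore the distribution uniformity DU = 92.607 %.


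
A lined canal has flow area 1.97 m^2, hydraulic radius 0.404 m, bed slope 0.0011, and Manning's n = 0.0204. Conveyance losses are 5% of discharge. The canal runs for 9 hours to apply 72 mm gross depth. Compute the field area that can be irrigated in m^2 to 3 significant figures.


Approach: apply Manning's equation with a conveyance and depth budget, Q = (1/n)*A*R^(2/3)*S^(1/2); Q_field = Q*(1-loss); Area = Q_field*t/(d/1000).
Step 1 — canal discharge (Manning's equation):
  Q = (1/0.0204) * 1.97 * 0.404^(2/3) * 0.0011^(1/2) = 1.7503 m^3/s
Step 2 — delivered flow: Q_field = 1.7503*(1 - 5/100) = 1.6628 m^3/s
Step 3 — volume delivered: V = 1.6628 * 9*3600 = 53875 m^3
Step 4 — area served: A = V / (depth/1000) = 53875 / 0.072 = 748000 m^2
Therefore the field area that can be irrigated = 748000 m^2.


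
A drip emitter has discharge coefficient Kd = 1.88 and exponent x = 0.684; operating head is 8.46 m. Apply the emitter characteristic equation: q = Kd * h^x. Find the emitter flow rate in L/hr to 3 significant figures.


q = 1.88 * 8.46^0.684 = 8.10 L/hr
Therefore the emitter flow rate = 8.10 L/hr.


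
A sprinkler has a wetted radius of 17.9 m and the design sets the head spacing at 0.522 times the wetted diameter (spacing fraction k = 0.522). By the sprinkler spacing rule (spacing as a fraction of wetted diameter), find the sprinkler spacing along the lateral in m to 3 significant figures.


Approach: apply the sprinkler spacing rule (spacing as a fraction of wetted diameter), S = k*(2*R).
S = 0.522 * (2 * 17.9) = 18.7 m
Therefore the sprinkler spacing along the lateral = 18.7 m.


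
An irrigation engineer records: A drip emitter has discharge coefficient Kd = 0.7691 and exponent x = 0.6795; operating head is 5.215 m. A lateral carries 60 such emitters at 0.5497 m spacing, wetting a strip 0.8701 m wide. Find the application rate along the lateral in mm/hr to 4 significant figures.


Approach: apply the emitter equation with a lateral mass balance, q = Kd*h^x; Q = n*q; rate = Q/(n*spacing*width).
Step 1 — single emitter flow (q = Kd*h^x):
  q = 0.7691 * 5.215^0.6795 = 2.36242 L/hr
Step 2 — total lateral flow: Q = 60 * 2.36242 = 141.745 L/hr
Step 3 — wetted area: A = 60 * 0.5497 * 0.8701 = 28.6976 m^2
Step 4 — application rate: Q/A = 141.745/28.6976 = 4.939 mm/hr
Therefore the application rate along the lateral = 4.939 mm/hr.


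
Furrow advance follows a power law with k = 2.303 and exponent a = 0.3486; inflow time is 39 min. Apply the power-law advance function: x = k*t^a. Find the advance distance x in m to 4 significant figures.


x = 2.303 * 39^0.3486 = 8.259 m
Therefore the advance distance x = 8.259 m.


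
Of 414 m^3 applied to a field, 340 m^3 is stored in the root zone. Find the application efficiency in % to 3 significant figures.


Approach: apply the application efficiency ratio, Ea = (stored/applied)*100.
Ea = (340/414)*100 = 82.1 %
Therefore the application efficiency = 82.1 %.


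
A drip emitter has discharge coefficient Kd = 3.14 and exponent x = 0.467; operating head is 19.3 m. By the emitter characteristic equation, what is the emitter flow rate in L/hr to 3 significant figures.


Approach: apply the emitter characteristic equation, q = Kd * h^x.
q = 3.14 * 19.3^0.467 = 12.5 L/hr
Therefore the emitter flow rate = 12.5 L/hr.


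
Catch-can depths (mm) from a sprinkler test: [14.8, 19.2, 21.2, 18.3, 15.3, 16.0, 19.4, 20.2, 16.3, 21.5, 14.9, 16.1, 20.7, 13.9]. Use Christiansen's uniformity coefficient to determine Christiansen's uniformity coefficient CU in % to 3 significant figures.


Approach: apply Christiansen's uniformity coefficient, CU = (1 - mean_abs_deviation/mean)*100.
mean = 17.700 mm
mean |d_i - mean| = 2.3714 mm
CU = (1 - 2.3714/17.700)*100 = 86.6 %
Therefore Christiansen's uniformity coefficient CU = 86.6 %.


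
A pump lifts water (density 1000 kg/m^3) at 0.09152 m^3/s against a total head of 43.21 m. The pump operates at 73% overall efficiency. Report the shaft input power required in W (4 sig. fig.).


Approach: apply hydraulic power then efficiency conversion, P = rho*g*Q*H; P_in = P/eta.
Step 1 — hydraulic power (P = rho*g*Q*H):
  P = 1000 * 9.81 * 0.09152 * 43.21 = 38794.4 W
Step 2 — input power: P_in = P/eta = 38794.4 / 0.73 = 53140 W
Therefore the shaft input power required = 53140 W.


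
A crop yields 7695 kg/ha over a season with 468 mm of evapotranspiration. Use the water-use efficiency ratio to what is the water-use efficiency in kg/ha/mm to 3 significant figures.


Approach: apply the water-use efficiency ratio, WUE = yield/ET.
WUE = 7695 / 468 = 16.4 kg/ha/mm
Therefore the water-use efficiency = 16.4 kg/ha/mm.


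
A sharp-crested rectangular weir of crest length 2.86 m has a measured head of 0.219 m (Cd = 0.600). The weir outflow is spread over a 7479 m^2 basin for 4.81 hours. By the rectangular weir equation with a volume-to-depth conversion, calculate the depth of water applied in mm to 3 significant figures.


Approach: apply the rectangular weir equation with a volume-to-depth conversion, Q = (2/3)*Cd*L*sqrt(2g)*H^1.5; d = Q*t/A * 1000.
Step 1 — weir discharge:
  Q = (2/3)*0.600*2.86*sqrt(2*9.81)*0.219^1.5 = 0.51933 m^3/s
Step 2 — volume: V = 0.51933 * 4.81*3600 = 8992.7 m^3
Step 3 — depth: d = V/A * 1000 = 8992.7/7479 * 1000 = 1200 mm
Therefore the depth of water applied = 1200 mm.


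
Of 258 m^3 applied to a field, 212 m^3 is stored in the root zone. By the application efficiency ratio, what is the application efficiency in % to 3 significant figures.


Approach: apply the application efficiency ratio, Ea = (stored/applied)*100.
Ea = (212/258)*100 = 82.2 %
Therefore the application efficiency = 82.2 %.


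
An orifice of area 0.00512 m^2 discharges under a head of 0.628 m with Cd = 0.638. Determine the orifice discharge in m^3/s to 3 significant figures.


Approach: apply the orifice equation, Q = Cd*A*sqrt(2*g*h).
Q = 0.638 * 0.00512 * sqrt(2*9.81*0.628) = 0.0115 m^3/s
Therefore the orifice discharge = 0.0115 m^3/s.


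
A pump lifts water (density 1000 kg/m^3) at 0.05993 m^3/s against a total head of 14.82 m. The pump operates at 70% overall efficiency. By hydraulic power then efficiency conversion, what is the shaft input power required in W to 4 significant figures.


Approach: apply hydraulic power then efficiency conversion, P = rho*g*Q*H; P_in = P/eta.
Step 1 — hydraulic power (P = rho*g*Q*H):
  P = 1000 * 9.81 * 0.05993 * 14.82 = 8712.88 W
Step 2 — input power: P_in = P/eta = 8712.88 / 0.7 = 12450 W
Therefore the shaft input power required = 12450 W.


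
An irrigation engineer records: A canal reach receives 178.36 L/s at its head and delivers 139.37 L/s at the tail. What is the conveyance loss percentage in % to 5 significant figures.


Approach: apply the conveyance loss ratio, loss% = ((Q_head - Q_tail)/Q_head)*100.
loss = ((178.36 - 139.37)/178.36)*100 = 21.860 %
Therefore the conveyance loss percentage = 21.860 %.


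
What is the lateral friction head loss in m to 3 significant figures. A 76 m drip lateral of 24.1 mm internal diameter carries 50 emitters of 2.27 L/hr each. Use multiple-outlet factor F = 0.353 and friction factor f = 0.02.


Approach: apply Darcy-Weisbach with the multiple-outlet F-factor, Q = n*q/(3600*1000) m^3/s; v = Q/A; hf = F*f*(L/D)*(v^2/(2g)).
Q = 50*2.27/(3600*1000) = 3.1528e-05 m^3/s
A = pi*(24.1e-3/2)^2 = 4.5617e-04 m^2, so v = Q/A = 0.069115 m/s
hf = 0.353*0.02*(76/0.0241)*(0.069115^2/(2*9.81)) = 0.00542 m
Therefore the lateral friction head loss = 0.00542 m.


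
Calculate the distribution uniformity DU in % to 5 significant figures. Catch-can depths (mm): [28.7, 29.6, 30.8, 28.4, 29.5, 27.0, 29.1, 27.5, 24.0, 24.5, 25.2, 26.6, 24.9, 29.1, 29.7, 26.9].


Approach: apply the low-quarter distribution uniformity, DU = (mean of lowest quarter of readings / overall mean)*100.
sorted lowest 4 of 16: [24.0, 24.5, 24.9, 25.2] -> mean = 24.65000 mm
overall mean = 27.59375 mm
DU = (24.65000/27.59375)*100 = 89.332 %
Therefore the distribution uniformity DU = 89.332 %.


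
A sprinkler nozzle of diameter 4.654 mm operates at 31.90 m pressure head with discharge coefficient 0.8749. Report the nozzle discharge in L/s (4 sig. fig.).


Approach: apply the orifice equation, Q = Cd*A*sqrt(2*g*h), A = pi*(d/2)^2.
A = pi*(4.654e-3/2)^2 = 1.70115e-05 m^2
Q = 0.8749 * 1.70115e-05 * sqrt(2*9.81*31.90) * 1000 = 0.3723 L/s
Therefore the nozzle discharge = 0.3723 L/s.


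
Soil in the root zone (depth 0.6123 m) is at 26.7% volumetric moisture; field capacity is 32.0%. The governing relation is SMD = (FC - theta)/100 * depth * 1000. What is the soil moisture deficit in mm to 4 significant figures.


SMD = (32.0 - 26.7)/100 * 0.6123 * 1000 = 32.45 mm
Therefore the soil moisture deficit = 32.45 mm.


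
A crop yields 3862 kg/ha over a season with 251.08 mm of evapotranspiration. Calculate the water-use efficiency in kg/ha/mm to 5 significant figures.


Approach: apply the water-use efficiency ratio, WUE = yield/ET.
WUE = 3862 / 251.08 = 15.382 kg/ha/mm
Therefore the water-use efficiency = 15.382 kg/ha/mm.


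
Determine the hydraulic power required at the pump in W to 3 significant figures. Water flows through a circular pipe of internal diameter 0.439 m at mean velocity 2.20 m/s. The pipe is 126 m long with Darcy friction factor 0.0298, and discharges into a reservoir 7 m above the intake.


Approach: apply continuity + Darcy-Weisbach + hydraulic power, Q = A*v; hf = f*(L/D)*(v^2/(2g)); H = static + hf; P = rho*g*Q*H.
Step 1 — flow rate (continuity, Q = A*v):
  A = pi*(0.439/2)^2 = 0.15136 m^2
  Q = 0.15136 * 2.20 = 0.33300 m^3/s
Step 2 — friction head loss (Darcy-Weisbach):
  hf = 0.0298 * (126/0.439) * (2.20^2 / (2*9.81))
  hf = 2.1099 m
Step 3 — total head: H = 7 + 2.1099 = 9.1099 m
Step 4 — hydraulic power (P = rho*g*Q*H):
  P = 1000 * 9.81 * 0.33300 * 9.1099 = 29800 W
Therefore the hydraulic power required at the pump = 29800 W.


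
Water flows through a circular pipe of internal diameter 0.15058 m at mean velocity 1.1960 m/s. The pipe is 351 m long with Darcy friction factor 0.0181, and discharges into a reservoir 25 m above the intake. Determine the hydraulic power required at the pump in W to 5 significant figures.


Approach: apply continuity + Darcy-Weisbach + hydraulic power, Q = A*v; hf = f*(L/D)*(v^2/(2g)); H = static + hf; P = rho*g*Q*H.
Step 1 — flow rate (continuity, Q = A*v):
  A = pi*(0.15058/2)^2 = 0.01780838 m^2
  Q = 0.01780838 * 1.1960 = 0.02129883 m^3/s
Step 2 — friction head loss (Darcy-Weisbach):
  hf = 0.0181 * (351/0.15058) * (1.1960^2 / (2*9.81))
  hf = 3.075968 m
Step 3 — total head: H = 25 + 3.075968 = 28.07597 m
Step 4 — hydraulic power (P = rho*g*Q*H):
  P = 1000 * 9.81 * 0.02129883 * 28.07597 = 5866.2 W
Therefore the hydraulic power required at the pump = 5866.2 W.


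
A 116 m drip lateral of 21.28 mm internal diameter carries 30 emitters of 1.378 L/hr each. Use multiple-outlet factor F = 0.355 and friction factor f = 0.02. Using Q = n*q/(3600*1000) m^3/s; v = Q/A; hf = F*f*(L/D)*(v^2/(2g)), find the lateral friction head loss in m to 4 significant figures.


Q = 30*1.378/(3600*1000) = 1.14833e-05 m^3/s
A = pi*(21.28e-3/2)^2 = 3.55658e-04 m^2, so v = Q/A = 0.0322875 m/s
hf = 0.355*0.02*(116/0.02128)*(0.0322875^2/(2*9.81)) = 0.002056 m
Therefore the lateral friction head loss = 0.002056 m.


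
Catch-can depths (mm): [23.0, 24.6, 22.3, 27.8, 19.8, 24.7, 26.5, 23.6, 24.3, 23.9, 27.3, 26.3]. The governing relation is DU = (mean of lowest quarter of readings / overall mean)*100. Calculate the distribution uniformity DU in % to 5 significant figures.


sorted lowest 3 of 12: [19.8, 22.3, 23.0] -> mean = 21.70000 mm
overall mean = 24.50833 mm
DU = (21.70000/24.50833)*100 = 88.541 %
Therefore the distribution uniformity DU = 88.541 %.


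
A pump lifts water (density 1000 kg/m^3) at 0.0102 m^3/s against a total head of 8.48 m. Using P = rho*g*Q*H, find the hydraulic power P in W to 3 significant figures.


P = 1000 * 9.81 * 0.0102 * 8.48 = 849 W
Therefore the hydraulic power P = 849 W.


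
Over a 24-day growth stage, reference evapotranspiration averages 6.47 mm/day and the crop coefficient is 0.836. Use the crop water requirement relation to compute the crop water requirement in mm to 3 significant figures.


Approach: apply the crop water requirement relation, CWR = ET0 * Kc * days.
CWR = 6.47 * 0.836 * 24 = 130 mm
Therefore the crop water requirement = 130 mm.


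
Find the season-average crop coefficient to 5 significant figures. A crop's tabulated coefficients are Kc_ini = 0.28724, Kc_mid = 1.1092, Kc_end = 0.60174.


Approach: apply a simple seasonal average, Kc_avg = (Kc_ini + Kc_mid + Kc_end)/3.
Kc_avg = (0.28724 + 1.1092 + 0.60174)/3 = 0.66606
Therefore the season-average crop coefficient = 0.66606.


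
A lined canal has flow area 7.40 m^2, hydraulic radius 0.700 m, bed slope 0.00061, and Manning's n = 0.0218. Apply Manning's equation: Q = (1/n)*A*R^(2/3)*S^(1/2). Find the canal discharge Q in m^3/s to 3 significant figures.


Q = (1/0.0218) * 7.40 * 0.700^(2/3) * 0.00061^(1/2) = 6.61 m^3/s
Therefore the canal discharge Q = 6.61 m^3/s.


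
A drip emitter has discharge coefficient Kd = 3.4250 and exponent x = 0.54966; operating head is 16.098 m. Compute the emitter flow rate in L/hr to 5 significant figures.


Approach: apply the emitter characteristic equation, q = Kd * h^x.
q = 3.4250 * 16.098^0.54966 = 15.775 L/hr
Therefore the emitter flow rate = 15.775 L/hr.


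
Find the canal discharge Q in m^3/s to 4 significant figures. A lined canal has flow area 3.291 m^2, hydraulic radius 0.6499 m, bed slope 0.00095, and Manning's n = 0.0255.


Approach: apply Manning's equation, Q = (1/n)*A*R^(2/3)*S^(1/2).
Q = (1/0.0255) * 3.291 * 0.6499^(2/3) * 0.00095^(1/2) = 2.985 m^3/s
Therefore the canal discharge Q = 2.985 m^3/s.


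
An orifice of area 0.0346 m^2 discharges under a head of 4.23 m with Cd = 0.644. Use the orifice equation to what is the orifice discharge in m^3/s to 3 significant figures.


Approach: apply the orifice equation, Q = Cd*A*sqrt(2*g*h).
Q = 0.644 * 0.0346 * sqrt(2*9.81*4.23) = 0.203 m^3/s
Therefore the orifice discharge = 0.203 m^3/s.


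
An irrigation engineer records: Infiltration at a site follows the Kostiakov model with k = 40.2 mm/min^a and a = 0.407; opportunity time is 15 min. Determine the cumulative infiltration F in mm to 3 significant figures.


Approach: apply the Kostiakov infiltration equation, F = k*t^a.
F = 40.2 * 15^0.407 = 121 mm
Therefore the cumulative infiltration F = 121 mm.


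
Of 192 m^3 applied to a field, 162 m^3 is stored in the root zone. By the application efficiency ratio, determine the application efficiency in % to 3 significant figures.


Approach: apply the application efficiency ratio, Ea = (stored/applied)*100.
Ea = (162/192)*100 = 84.4 %
Therefore the application efficiency = 84.4 %.


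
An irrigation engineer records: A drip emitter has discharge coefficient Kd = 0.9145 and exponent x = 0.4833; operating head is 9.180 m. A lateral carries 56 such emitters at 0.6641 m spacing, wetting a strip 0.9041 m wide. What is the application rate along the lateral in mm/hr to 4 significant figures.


Approach: apply the emitter equation with a lateral mass balance, q = Kd*h^x; Q = n*q; rate = Q/(n*spacing*width).
Step 1 — single emitter flow (q = Kd*h^x):
  q = 0.9145 * 9.180^0.4833 = 2.67009 L/hr
Step 2 — total lateral flow: Q = 56 * 2.67009 = 149.525 L/hr
Step 3 — wetted area: A = 56 * 0.6641 * 0.9041 = 33.6231 m^2
Step 4 — application rate: Q/A = 149.525/33.6231 = 4.447 mm/hr
Therefore the application rate along the lateral = 4.447 mm/hr.


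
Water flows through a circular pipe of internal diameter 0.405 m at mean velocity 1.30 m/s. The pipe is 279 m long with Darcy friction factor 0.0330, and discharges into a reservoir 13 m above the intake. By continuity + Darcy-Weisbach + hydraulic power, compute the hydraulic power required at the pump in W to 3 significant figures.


Approach: apply continuity + Darcy-Weisbach + hydraulic power, Q = A*v; hf = f*(L/D)*(v^2/(2g)); H = static + hf; P = rho*g*Q*H.
Step 1 — flow rate (continuity, Q = A*v):
  A = pi*(0.405/2)^2 = 0.12882 m^2
  Q = 0.12882 * 1.30 = 0.16747 m^3/s
Step 2 — friction head loss (Darcy-Weisbach):
  hf = 0.0330 * (279/0.405) * (1.30^2 / (2*9.81))
  hf = 1.9582 m
Step 3 — total head: H = 13 + 1.9582 = 14.958 m
Step 4 — hydraulic power (P = rho*g*Q*H):
  P = 1000 * 9.81 * 0.16747 * 14.958 = 24600 W
Therefore the hydraulic power required at the pump = 24600 W.


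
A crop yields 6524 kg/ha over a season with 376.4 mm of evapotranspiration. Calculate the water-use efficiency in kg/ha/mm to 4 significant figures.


Approach: apply the water-use efficiency ratio, WUE = yield/ET.
WUE = 6524 / 376.4 = 17.33 kg/ha/mm
Therefore the water-use efficiency = 17.33 kg/ha/mm.


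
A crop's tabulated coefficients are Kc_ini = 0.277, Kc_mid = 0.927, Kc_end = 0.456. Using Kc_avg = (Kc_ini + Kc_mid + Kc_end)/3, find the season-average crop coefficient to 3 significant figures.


Kc_avg = (0.277 + 0.927 + 0.456)/3 = 0.553
Therefore the season-average crop coefficient = 0.553.


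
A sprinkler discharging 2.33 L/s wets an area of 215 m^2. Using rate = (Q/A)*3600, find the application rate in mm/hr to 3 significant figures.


rate = (2.33 / 215) * 3600 = 39.0 mm/hr
Therefore the application rate = 39.0 mm/hr.


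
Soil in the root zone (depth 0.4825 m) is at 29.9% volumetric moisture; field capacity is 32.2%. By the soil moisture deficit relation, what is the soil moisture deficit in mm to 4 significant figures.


Approach: apply the soil moisture deficit relation, SMD = (FC - theta)/100 * depth * 1000.
SMD = (32.2 - 29.9)/100 * 0.4825 * 1000 = 11.10 mm
Therefore the soil moisture deficit = 11.10 mm.


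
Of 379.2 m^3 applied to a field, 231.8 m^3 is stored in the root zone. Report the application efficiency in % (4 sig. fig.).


Approach: apply the application efficiency ratio, Ea = (stored/applied)*100.
Ea = (231.8/379.2)*100 = 61.13 %
Therefore the application efficiency = 61.13 %.


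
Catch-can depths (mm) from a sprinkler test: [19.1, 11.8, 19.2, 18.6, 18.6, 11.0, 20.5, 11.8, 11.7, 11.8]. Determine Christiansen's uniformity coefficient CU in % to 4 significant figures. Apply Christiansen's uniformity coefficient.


Approach: apply Christiansen's uniformity coefficient, CU = (1 - mean_abs_deviation/mean)*100.
mean = 15.4100 mm
mean |d_i - mean| = 3.79000 mm
CU = (1 - 3.79000/15.4100)*100 = 75.41 %
Therefore Christiansen's uniformity coefficient CU = 75.41 %.


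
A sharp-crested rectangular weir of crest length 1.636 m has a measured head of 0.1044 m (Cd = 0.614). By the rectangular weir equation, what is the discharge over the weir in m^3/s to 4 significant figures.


Approach: apply the rectangular weir equation, Q = (2/3)*Cd*L*sqrt(2g)*H^1.5.
Q = (2/3)*0.614*1.636*sqrt(2*9.81)*0.1044^1.5 = 0.1001 m^3/s
Therefore the discharge over the weir = 0.1001 m^3/s.


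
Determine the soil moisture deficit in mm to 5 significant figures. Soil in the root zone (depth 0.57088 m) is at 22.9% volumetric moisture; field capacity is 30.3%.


Approach: apply the soil moisture deficit relation, SMD = (FC - theta)/100 * depth * 1000.
SMD = (30.3 - 22.9)/100 * 0.57088 * 1000 = 42.245 mm
Therefore the soil moisture deficit = 42.245 mm.


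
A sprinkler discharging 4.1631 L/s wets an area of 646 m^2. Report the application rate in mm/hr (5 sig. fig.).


Approach: apply the application rate relation, rate = (Q/A)*3600.
rate = (4.1631 / 646) * 3600 = 23.200 mm/hr
Therefore the application rate = 23.200 mm/hr.


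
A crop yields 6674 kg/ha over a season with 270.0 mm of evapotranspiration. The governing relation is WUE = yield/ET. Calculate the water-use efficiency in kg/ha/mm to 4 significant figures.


WUE = 6674 / 270.0 = 24.72 kg/ha/mm
Therefore the water-use efficiency = 24.72 kg/ha/mm.


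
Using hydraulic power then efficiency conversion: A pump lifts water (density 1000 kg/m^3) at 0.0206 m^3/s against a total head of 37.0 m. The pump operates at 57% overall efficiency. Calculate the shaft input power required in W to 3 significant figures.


Approach: apply hydraulic power then efficiency conversion, P = rho*g*Q*H; P_in = P/eta.
Step 1 — hydraulic power (P = rho*g*Q*H):
  P = 1000 * 9.81 * 0.0206 * 37.0 = 7477.2 W
Step 2 — input power: P_in = P/eta = 7477.2 / 0.57 = 13100 W
Therefore the shaft input power required = 13100 W.


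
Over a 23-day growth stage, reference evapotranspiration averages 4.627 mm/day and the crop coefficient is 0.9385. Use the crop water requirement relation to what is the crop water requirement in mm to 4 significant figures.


Approach: apply the crop water requirement relation, CWR = ET0 * Kc * days.
CWR = 4.627 * 0.9385 * 23 = 99.88 mm
Therefore the crop water requirement = 99.88 mm.


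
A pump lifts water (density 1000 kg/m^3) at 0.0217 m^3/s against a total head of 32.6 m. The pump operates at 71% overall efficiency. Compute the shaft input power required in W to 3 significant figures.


Approach: apply hydraulic power then efficiency conversion, P = rho*g*Q*H; P_in = P/eta.
Step 1 — hydraulic power (P = rho*g*Q*H):
  P = 1000 * 9.81 * 0.0217 * 32.6 = 6939.8 W
Step 2 — input power: P_in = P/eta = 6939.8 / 0.71 = 9770 W
Therefore the shaft input power required = 9770 W.


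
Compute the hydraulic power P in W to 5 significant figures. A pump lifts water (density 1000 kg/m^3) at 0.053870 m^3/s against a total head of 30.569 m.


Approach: apply the hydraulic power relation, P = rho*g*Q*H.
P = 1000 * 9.81 * 0.053870 * 30.569 = 16155 W
Therefore the hydraulic power P = 16155 W.


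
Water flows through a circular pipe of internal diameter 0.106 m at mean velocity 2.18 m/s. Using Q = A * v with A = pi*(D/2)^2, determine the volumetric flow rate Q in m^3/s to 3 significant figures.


A = pi*(0.106/2)^2 = 0.0088247 m^2
Q = 0.0088247 * 2.18 = 0.0192 m^3/s
Therefore the volumetric flow rate Q = 0.0192 m^3/s.


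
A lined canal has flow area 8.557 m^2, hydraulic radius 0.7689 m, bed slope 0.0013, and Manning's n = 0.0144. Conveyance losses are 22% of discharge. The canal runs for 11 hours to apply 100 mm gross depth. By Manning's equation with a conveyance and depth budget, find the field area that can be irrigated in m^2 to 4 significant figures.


Approach: apply Manning's equation with a conveyance and depth budget, Q = (1/n)*A*R^(2/3)*S^(1/2); Q_field = Q*(1-loss); Area = Q_field*t/(d/1000).
Step 1 — canal discharge (Manning's equation):
  Q = (1/0.0144) * 8.557 * 0.7689^(2/3) * 0.0013^(1/2) = 17.9822 m^3/s
Step 2 — delivered flow: Q_field = 17.9822*(1 - 22/100) = 14.0262 m^3/s
Step 3 — volume delivered: V = 14.0262 * 11*3600 = 555436 m^3
Step 4 — area served: A = V / (depth/1000) = 555436 / 0.1 = 5554000 m^2
Therefore the field area that can be irrigated = 5554000 m^2.


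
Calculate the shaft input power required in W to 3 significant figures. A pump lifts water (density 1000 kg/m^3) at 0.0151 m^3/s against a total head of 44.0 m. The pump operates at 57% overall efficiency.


Approach: apply hydraulic power then efficiency conversion, P = rho*g*Q*H; P_in = P/eta.
Step 1 — hydraulic power (P = rho*g*Q*H):
  P = 1000 * 9.81 * 0.0151 * 44.0 = 6517.8 W
Step 2 — input power: P_in = P/eta = 6517.8 / 0.57 = 11400 W
Therefore the shaft input power required = 11400 W.


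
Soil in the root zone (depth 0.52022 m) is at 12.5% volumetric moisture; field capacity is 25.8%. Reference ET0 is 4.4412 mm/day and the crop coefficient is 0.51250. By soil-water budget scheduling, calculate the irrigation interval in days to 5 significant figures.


Approach: apply soil-water budget scheduling, SMD = (FC-theta)/100*depth*1000; ETc = ET0*Kc; interval = SMD/ETc.
Step 1 — soil moisture deficit:
  SMD = (25.8 - 12.5)/100 * 0.52022 * 1000 = 69.18926 mm
Step 2 — daily crop ET (ETc = ET0*Kc):
  ETc = 4.4412 * 0.51250 = 2.276115 mm/day
Step 3 — irrigation interval (SMD/ETc):
  interval = 69.18926 / 2.276115 = 30.398 days
Therefore the irrigation interval = 30.398 days.


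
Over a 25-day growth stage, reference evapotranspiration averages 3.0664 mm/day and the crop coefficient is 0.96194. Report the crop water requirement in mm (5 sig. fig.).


Approach: apply the crop water requirement relation, CWR = ET0 * Kc * days.
CWR = 3.0664 * 0.96194 * 25 = 73.742 mm
Therefore the crop water requirement = 73.742 mm.


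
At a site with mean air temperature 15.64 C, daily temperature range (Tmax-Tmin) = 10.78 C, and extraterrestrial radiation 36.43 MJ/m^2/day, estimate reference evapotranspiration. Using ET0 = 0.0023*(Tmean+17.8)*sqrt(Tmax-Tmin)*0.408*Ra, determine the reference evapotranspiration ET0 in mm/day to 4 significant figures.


ET0 = 0.0023*(15.64+17.8)*sqrt(10.78)*0.408*36.43 = 3.753 mm/day
Therefore the reference evapotranspiration ET0 = 3.753 mm/day.


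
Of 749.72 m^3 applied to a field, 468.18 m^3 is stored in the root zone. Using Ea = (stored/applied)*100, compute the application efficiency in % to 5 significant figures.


Ea = (468.18/749.72)*100 = 62.447 %
Therefore the application efficiency = 62.447 %.


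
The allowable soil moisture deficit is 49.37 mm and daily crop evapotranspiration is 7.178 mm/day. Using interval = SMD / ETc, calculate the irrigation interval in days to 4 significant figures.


interval = 49.37 / 7.178 = 6.878 days
Therefore the irrigation interval = 6.878 days.


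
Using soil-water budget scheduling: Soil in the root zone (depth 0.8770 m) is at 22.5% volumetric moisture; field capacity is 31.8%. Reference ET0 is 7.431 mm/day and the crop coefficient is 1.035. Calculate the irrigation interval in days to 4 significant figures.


Approach: apply soil-water budget scheduling, SMD = (FC-theta)/100*depth*1000; ETc = ET0*Kc; interval = SMD/ETc.
Step 1 — soil moisture deficit:
  SMD = (31.8 - 22.5)/100 * 0.8770 * 1000 = 81.5610 mm
Step 2 — daily crop ET (ETc = ET0*Kc):
  ETc = 7.431 * 1.035 = 7.69108 mm/day
Step 3 — irrigation interval (SMD/ETc):
  interval = 81.5610 / 7.69108 = 10.60 days
Therefore the irrigation interval = 10.60 days.


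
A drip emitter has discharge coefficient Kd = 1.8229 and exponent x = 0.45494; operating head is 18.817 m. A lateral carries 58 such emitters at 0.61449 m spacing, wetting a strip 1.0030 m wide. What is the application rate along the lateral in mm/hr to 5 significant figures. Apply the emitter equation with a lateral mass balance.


Approach: apply the emitter equation with a lateral mass balance, q = Kd*h^x; Q = n*q; rate = Q/(n*spacing*width).
Step 1 — single emitter flow (q = Kd*h^x):
  q = 1.8229 * 18.817^0.45494 = 6.927983 L/hr
Step 2 — total lateral flow: Q = 58 * 6.927983 = 401.8230 L/hr
Step 3 — wetted area: A = 58 * 0.61449 * 1.0030 = 35.74734 m^2
Step 4 — application rate: Q/A = 401.8230/35.74734 = 11.241 mm/hr
Therefore the application rate along the lateral = 11.241 mm/hr.


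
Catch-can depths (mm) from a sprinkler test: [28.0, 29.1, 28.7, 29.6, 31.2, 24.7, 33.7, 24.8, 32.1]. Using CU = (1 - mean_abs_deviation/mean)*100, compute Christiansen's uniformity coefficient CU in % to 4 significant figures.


mean = 29.1000 mm
mean |d_i - mean| = 2.26667 mm
CU = (1 - 2.26667/29.1000)*100 = 92.21 %
Therefore Christiansen's uniformity coefficient CU = 92.21 %.


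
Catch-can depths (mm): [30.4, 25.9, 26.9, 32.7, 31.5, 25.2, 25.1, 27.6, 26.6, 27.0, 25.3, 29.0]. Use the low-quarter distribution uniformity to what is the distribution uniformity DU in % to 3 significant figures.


Approach: apply the low-quarter distribution uniformity, DU = (mean of lowest quarter of readings / overall mean)*100.
sorted lowest 3 of 12: [25.1, 25.2, 25.3] -> mean = 25.200 mm
overall mean = 27.767 mm
DU = (25.200/27.767)*100 = 90.8 %
Therefore the distribution uniformity DU = 90.8 %.


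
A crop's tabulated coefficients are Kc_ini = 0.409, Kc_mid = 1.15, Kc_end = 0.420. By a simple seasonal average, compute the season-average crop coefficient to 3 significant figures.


Approach: apply a simple seasonal average, Kc_avg = (Kc_ini + Kc_mid + Kc_end)/3.
Kc_avg = (0.409 + 1.15 + 0.420)/3 = 0.660
Therefore the season-average crop coefficient = 0.660.


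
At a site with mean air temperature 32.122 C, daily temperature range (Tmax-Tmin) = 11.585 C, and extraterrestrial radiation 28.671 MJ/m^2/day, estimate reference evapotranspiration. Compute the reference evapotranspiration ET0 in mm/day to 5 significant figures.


Approach: apply the Hargreaves-Samani method, ET0 = 0.0023*(Tmean+17.8)*sqrt(Tmax-Tmin)*0.408*Ra.
ET0 = 0.0023*(32.122+17.8)*sqrt(11.585)*0.408*28.671 = 4.5716 mm/day
Therefore the reference evapotranspiration ET0 = 4.5716 mm/day.


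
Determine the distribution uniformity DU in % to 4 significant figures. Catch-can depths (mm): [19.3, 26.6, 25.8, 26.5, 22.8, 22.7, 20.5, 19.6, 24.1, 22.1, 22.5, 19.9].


Approach: apply the low-quarter distribution uniformity, DU = (mean of lowest quarter of readings / overall mean)*100.
sorted lowest 3 of 12: [19.3, 19.6, 19.9] -> mean = 19.6000 mm
overall mean = 22.7000 mm
DU = (19.6000/22.7000)*100 = 86.34 %
Therefore the distribution uniformity DU = 86.34 %.


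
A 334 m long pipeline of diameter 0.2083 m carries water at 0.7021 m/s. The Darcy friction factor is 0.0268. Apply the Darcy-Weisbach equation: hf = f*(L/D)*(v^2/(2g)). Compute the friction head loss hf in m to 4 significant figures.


hf = 0.0268 * (334/0.2083) * (0.7021^2 / (2*9.81))
hf = 1.080 m
Therefore the friction head loss hf = 1.080 m.


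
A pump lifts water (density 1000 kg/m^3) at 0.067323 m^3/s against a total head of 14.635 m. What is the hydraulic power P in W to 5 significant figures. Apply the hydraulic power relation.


Approach: apply the hydraulic power relation, P = rho*g*Q*H.
P = 1000 * 9.81 * 0.067323 * 14.635 = 9665.5 W
Therefore the hydraulic power P = 9665.5 W.


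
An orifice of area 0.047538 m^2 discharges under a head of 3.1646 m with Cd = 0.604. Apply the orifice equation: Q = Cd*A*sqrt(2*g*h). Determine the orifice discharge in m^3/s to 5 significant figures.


Q = 0.604 * 0.047538 * sqrt(2*9.81*3.1646) = 0.22625 m^3/s
Therefore the orifice discharge = 0.22625 m^3/s.


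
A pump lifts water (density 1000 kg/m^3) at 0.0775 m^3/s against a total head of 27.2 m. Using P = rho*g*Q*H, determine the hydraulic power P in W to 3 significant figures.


P = 1000 * 9.81 * 0.0775 * 27.2 = 20700 W
Therefore the hydraulic power P = 20700 W.


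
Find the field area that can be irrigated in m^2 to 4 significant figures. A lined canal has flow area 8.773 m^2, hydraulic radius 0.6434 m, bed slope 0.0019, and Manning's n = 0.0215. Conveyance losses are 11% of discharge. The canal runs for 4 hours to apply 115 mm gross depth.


Approach: apply Manning's equation with a conveyance and depth budget, Q = (1/n)*A*R^(2/3)*S^(1/2); Q_field = Q*(1-loss); Area = Q_field*t/(d/1000).
Step 1 — canal discharge (Manning's equation):
  Q = (1/0.0215) * 8.773 * 0.6434^(2/3) * 0.0019^(1/2) = 13.2558 m^3/s
Step 2 — delivered flow: Q_field = 13.2558*(1 - 11/100) = 11.7977 m^3/s
Step 3 — volume delivered: V = 11.7977 * 4*3600 = 169887 m^3
Step 4 — area served: A = V / (depth/1000) = 169887 / 0.115 = 1477000 m^2
Therefore the field area that can be irrigated = 1477000 m^2.


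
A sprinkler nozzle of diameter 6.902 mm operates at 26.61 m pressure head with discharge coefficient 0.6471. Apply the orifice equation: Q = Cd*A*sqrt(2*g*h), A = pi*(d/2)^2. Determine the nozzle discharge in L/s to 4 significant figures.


A = pi*(6.902e-3/2)^2 = 3.74145e-05 m^2
Q = 0.6471 * 3.74145e-05 * sqrt(2*9.81*26.61) * 1000 = 0.5532 L/s
Therefore the nozzle discharge = 0.5532 L/s.


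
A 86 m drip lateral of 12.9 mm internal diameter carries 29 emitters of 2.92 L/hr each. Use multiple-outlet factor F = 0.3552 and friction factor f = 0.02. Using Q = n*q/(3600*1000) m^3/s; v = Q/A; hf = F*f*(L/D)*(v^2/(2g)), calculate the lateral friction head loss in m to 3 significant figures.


Q = 29*2.92/(3600*1000) = 2.3522e-05 m^3/s
A = pi*(12.9e-3/2)^2 = 1.3070e-04 m^2, so v = Q/A = 0.17997 m/s
hf = 0.3552*0.02*(86/0.0129)*(0.17997^2/(2*9.81)) = 0.0782 m
Therefore the lateral friction head loss = 0.0782 m.


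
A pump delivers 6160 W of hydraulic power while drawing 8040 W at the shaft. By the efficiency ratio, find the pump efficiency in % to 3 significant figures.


Approach: apply the efficiency ratio, eta = (P_out/P_in)*100.
eta = (6160 / 8040) * 100 = 76.6 %
Therefore the pump efficiency = 76.6 %.


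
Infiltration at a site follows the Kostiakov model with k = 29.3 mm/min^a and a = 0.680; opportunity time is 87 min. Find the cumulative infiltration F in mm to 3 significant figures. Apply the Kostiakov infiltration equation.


Approach: apply the Kostiakov infiltration equation, F = k*t^a.
F = 29.3 * 87^0.680 = 611 mm
Therefore the cumulative infiltration F = 611 mm.
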